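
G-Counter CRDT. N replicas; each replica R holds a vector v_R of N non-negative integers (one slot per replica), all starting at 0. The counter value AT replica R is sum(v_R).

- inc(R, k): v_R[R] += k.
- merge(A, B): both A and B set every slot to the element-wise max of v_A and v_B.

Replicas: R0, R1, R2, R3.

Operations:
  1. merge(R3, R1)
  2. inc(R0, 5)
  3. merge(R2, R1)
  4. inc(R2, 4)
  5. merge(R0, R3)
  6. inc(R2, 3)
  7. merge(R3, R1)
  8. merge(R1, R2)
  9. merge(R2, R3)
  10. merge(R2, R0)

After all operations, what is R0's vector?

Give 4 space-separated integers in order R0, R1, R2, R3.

Op 1: merge R3<->R1 -> R3=(0,0,0,0) R1=(0,0,0,0)
Op 2: inc R0 by 5 -> R0=(5,0,0,0) value=5
Op 3: merge R2<->R1 -> R2=(0,0,0,0) R1=(0,0,0,0)
Op 4: inc R2 by 4 -> R2=(0,0,4,0) value=4
Op 5: merge R0<->R3 -> R0=(5,0,0,0) R3=(5,0,0,0)
Op 6: inc R2 by 3 -> R2=(0,0,7,0) value=7
Op 7: merge R3<->R1 -> R3=(5,0,0,0) R1=(5,0,0,0)
Op 8: merge R1<->R2 -> R1=(5,0,7,0) R2=(5,0,7,0)
Op 9: merge R2<->R3 -> R2=(5,0,7,0) R3=(5,0,7,0)
Op 10: merge R2<->R0 -> R2=(5,0,7,0) R0=(5,0,7,0)

Answer: 5 0 7 0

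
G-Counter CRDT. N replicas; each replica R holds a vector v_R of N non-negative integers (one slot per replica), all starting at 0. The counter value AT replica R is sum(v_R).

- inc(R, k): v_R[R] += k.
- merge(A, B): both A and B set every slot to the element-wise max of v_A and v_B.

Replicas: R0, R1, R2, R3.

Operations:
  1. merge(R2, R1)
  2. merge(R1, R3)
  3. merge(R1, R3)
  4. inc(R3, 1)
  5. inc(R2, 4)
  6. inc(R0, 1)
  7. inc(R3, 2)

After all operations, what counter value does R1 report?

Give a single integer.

Op 1: merge R2<->R1 -> R2=(0,0,0,0) R1=(0,0,0,0)
Op 2: merge R1<->R3 -> R1=(0,0,0,0) R3=(0,0,0,0)
Op 3: merge R1<->R3 -> R1=(0,0,0,0) R3=(0,0,0,0)
Op 4: inc R3 by 1 -> R3=(0,0,0,1) value=1
Op 5: inc R2 by 4 -> R2=(0,0,4,0) value=4
Op 6: inc R0 by 1 -> R0=(1,0,0,0) value=1
Op 7: inc R3 by 2 -> R3=(0,0,0,3) value=3

Answer: 0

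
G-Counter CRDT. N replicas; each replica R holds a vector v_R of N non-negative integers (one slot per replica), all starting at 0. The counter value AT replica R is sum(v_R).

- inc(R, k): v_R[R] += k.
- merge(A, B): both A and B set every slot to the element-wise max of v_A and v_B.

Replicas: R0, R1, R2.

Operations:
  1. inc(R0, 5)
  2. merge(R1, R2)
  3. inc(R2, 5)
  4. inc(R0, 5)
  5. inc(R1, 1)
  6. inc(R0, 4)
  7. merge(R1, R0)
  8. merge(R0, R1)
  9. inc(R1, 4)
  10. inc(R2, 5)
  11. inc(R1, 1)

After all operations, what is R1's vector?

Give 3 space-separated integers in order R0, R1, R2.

Op 1: inc R0 by 5 -> R0=(5,0,0) value=5
Op 2: merge R1<->R2 -> R1=(0,0,0) R2=(0,0,0)
Op 3: inc R2 by 5 -> R2=(0,0,5) value=5
Op 4: inc R0 by 5 -> R0=(10,0,0) value=10
Op 5: inc R1 by 1 -> R1=(0,1,0) value=1
Op 6: inc R0 by 4 -> R0=(14,0,0) value=14
Op 7: merge R1<->R0 -> R1=(14,1,0) R0=(14,1,0)
Op 8: merge R0<->R1 -> R0=(14,1,0) R1=(14,1,0)
Op 9: inc R1 by 4 -> R1=(14,5,0) value=19
Op 10: inc R2 by 5 -> R2=(0,0,10) value=10
Op 11: inc R1 by 1 -> R1=(14,6,0) value=20

Answer: 14 6 0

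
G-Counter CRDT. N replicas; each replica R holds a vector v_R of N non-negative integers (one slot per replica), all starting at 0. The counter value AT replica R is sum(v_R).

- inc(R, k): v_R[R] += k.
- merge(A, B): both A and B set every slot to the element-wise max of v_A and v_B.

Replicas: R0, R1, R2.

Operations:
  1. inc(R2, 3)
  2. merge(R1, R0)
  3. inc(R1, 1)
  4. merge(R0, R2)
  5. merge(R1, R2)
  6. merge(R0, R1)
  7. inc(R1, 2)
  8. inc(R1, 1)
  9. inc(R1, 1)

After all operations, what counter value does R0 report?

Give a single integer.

Answer: 4

Derivation:
Op 1: inc R2 by 3 -> R2=(0,0,3) value=3
Op 2: merge R1<->R0 -> R1=(0,0,0) R0=(0,0,0)
Op 3: inc R1 by 1 -> R1=(0,1,0) value=1
Op 4: merge R0<->R2 -> R0=(0,0,3) R2=(0,0,3)
Op 5: merge R1<->R2 -> R1=(0,1,3) R2=(0,1,3)
Op 6: merge R0<->R1 -> R0=(0,1,3) R1=(0,1,3)
Op 7: inc R1 by 2 -> R1=(0,3,3) value=6
Op 8: inc R1 by 1 -> R1=(0,4,3) value=7
Op 9: inc R1 by 1 -> R1=(0,5,3) value=8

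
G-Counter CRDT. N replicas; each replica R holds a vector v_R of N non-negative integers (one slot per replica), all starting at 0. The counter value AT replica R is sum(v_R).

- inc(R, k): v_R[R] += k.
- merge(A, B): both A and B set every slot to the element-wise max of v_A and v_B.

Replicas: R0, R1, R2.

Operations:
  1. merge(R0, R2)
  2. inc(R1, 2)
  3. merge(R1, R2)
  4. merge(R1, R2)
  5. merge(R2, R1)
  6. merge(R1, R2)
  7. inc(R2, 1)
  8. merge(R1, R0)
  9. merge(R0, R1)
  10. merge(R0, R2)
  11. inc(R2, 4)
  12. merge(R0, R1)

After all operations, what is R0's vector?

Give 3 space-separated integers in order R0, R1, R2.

Op 1: merge R0<->R2 -> R0=(0,0,0) R2=(0,0,0)
Op 2: inc R1 by 2 -> R1=(0,2,0) value=2
Op 3: merge R1<->R2 -> R1=(0,2,0) R2=(0,2,0)
Op 4: merge R1<->R2 -> R1=(0,2,0) R2=(0,2,0)
Op 5: merge R2<->R1 -> R2=(0,2,0) R1=(0,2,0)
Op 6: merge R1<->R2 -> R1=(0,2,0) R2=(0,2,0)
Op 7: inc R2 by 1 -> R2=(0,2,1) value=3
Op 8: merge R1<->R0 -> R1=(0,2,0) R0=(0,2,0)
Op 9: merge R0<->R1 -> R0=(0,2,0) R1=(0,2,0)
Op 10: merge R0<->R2 -> R0=(0,2,1) R2=(0,2,1)
Op 11: inc R2 by 4 -> R2=(0,2,5) value=7
Op 12: merge R0<->R1 -> R0=(0,2,1) R1=(0,2,1)

Answer: 0 2 1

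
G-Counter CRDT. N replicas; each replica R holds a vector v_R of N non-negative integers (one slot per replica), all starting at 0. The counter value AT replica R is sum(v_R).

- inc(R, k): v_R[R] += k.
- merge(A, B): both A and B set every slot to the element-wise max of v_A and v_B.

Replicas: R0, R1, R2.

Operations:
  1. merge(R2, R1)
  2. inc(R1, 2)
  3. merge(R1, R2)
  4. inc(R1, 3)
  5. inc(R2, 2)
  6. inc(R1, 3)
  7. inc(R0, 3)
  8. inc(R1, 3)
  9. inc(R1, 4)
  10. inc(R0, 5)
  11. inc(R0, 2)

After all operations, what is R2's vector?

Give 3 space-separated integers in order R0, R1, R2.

Answer: 0 2 2

Derivation:
Op 1: merge R2<->R1 -> R2=(0,0,0) R1=(0,0,0)
Op 2: inc R1 by 2 -> R1=(0,2,0) value=2
Op 3: merge R1<->R2 -> R1=(0,2,0) R2=(0,2,0)
Op 4: inc R1 by 3 -> R1=(0,5,0) value=5
Op 5: inc R2 by 2 -> R2=(0,2,2) value=4
Op 6: inc R1 by 3 -> R1=(0,8,0) value=8
Op 7: inc R0 by 3 -> R0=(3,0,0) value=3
Op 8: inc R1 by 3 -> R1=(0,11,0) value=11
Op 9: inc R1 by 4 -> R1=(0,15,0) value=15
Op 10: inc R0 by 5 -> R0=(8,0,0) value=8
Op 11: inc R0 by 2 -> R0=(10,0,0) value=10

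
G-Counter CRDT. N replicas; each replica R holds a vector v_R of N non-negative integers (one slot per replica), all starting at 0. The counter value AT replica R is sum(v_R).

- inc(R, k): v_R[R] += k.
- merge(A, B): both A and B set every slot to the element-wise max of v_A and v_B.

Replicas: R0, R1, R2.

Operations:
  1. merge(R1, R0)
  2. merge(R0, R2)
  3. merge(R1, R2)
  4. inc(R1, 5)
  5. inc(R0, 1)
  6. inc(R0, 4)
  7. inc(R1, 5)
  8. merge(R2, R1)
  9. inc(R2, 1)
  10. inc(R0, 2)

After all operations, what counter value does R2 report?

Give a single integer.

Op 1: merge R1<->R0 -> R1=(0,0,0) R0=(0,0,0)
Op 2: merge R0<->R2 -> R0=(0,0,0) R2=(0,0,0)
Op 3: merge R1<->R2 -> R1=(0,0,0) R2=(0,0,0)
Op 4: inc R1 by 5 -> R1=(0,5,0) value=5
Op 5: inc R0 by 1 -> R0=(1,0,0) value=1
Op 6: inc R0 by 4 -> R0=(5,0,0) value=5
Op 7: inc R1 by 5 -> R1=(0,10,0) value=10
Op 8: merge R2<->R1 -> R2=(0,10,0) R1=(0,10,0)
Op 9: inc R2 by 1 -> R2=(0,10,1) value=11
Op 10: inc R0 by 2 -> R0=(7,0,0) value=7

Answer: 11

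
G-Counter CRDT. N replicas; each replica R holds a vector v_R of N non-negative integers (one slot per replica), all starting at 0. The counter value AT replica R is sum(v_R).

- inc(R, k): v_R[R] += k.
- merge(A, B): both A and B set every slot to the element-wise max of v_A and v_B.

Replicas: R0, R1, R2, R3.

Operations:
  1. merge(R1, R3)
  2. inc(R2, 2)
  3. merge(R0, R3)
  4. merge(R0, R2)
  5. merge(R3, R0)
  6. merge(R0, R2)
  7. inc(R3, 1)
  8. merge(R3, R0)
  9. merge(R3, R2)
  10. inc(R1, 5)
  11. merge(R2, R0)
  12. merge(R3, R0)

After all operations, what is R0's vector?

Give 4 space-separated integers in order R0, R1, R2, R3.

Answer: 0 0 2 1

Derivation:
Op 1: merge R1<->R3 -> R1=(0,0,0,0) R3=(0,0,0,0)
Op 2: inc R2 by 2 -> R2=(0,0,2,0) value=2
Op 3: merge R0<->R3 -> R0=(0,0,0,0) R3=(0,0,0,0)
Op 4: merge R0<->R2 -> R0=(0,0,2,0) R2=(0,0,2,0)
Op 5: merge R3<->R0 -> R3=(0,0,2,0) R0=(0,0,2,0)
Op 6: merge R0<->R2 -> R0=(0,0,2,0) R2=(0,0,2,0)
Op 7: inc R3 by 1 -> R3=(0,0,2,1) value=3
Op 8: merge R3<->R0 -> R3=(0,0,2,1) R0=(0,0,2,1)
Op 9: merge R3<->R2 -> R3=(0,0,2,1) R2=(0,0,2,1)
Op 10: inc R1 by 5 -> R1=(0,5,0,0) value=5
Op 11: merge R2<->R0 -> R2=(0,0,2,1) R0=(0,0,2,1)
Op 12: merge R3<->R0 -> R3=(0,0,2,1) R0=(0,0,2,1)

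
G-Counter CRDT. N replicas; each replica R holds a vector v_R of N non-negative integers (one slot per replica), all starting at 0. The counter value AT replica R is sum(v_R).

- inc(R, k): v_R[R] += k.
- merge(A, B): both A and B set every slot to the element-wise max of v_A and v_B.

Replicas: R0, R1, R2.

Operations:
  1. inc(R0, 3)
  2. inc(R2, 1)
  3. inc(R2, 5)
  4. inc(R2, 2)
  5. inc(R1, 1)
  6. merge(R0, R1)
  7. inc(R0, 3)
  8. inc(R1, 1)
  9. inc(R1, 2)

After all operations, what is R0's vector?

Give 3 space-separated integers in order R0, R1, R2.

Answer: 6 1 0

Derivation:
Op 1: inc R0 by 3 -> R0=(3,0,0) value=3
Op 2: inc R2 by 1 -> R2=(0,0,1) value=1
Op 3: inc R2 by 5 -> R2=(0,0,6) value=6
Op 4: inc R2 by 2 -> R2=(0,0,8) value=8
Op 5: inc R1 by 1 -> R1=(0,1,0) value=1
Op 6: merge R0<->R1 -> R0=(3,1,0) R1=(3,1,0)
Op 7: inc R0 by 3 -> R0=(6,1,0) value=7
Op 8: inc R1 by 1 -> R1=(3,2,0) value=5
Op 9: inc R1 by 2 -> R1=(3,4,0) value=7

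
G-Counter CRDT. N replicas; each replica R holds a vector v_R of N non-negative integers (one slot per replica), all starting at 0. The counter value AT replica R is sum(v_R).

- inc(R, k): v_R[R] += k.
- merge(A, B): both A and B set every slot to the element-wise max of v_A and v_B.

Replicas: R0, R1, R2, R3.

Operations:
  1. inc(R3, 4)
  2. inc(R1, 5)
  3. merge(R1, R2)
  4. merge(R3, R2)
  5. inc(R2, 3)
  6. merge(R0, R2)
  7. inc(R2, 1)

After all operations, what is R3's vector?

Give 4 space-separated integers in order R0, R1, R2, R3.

Op 1: inc R3 by 4 -> R3=(0,0,0,4) value=4
Op 2: inc R1 by 5 -> R1=(0,5,0,0) value=5
Op 3: merge R1<->R2 -> R1=(0,5,0,0) R2=(0,5,0,0)
Op 4: merge R3<->R2 -> R3=(0,5,0,4) R2=(0,5,0,4)
Op 5: inc R2 by 3 -> R2=(0,5,3,4) value=12
Op 6: merge R0<->R2 -> R0=(0,5,3,4) R2=(0,5,3,4)
Op 7: inc R2 by 1 -> R2=(0,5,4,4) value=13

Answer: 0 5 0 4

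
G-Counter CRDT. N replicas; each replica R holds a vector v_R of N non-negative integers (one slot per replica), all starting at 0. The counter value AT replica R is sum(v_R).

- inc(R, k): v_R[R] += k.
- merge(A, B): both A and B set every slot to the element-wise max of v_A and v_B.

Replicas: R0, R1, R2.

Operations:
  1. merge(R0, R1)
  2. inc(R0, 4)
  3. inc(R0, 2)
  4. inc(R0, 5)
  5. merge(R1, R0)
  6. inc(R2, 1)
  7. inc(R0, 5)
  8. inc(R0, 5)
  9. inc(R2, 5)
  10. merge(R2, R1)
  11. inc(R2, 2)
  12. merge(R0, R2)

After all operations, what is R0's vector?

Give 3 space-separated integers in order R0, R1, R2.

Answer: 21 0 8

Derivation:
Op 1: merge R0<->R1 -> R0=(0,0,0) R1=(0,0,0)
Op 2: inc R0 by 4 -> R0=(4,0,0) value=4
Op 3: inc R0 by 2 -> R0=(6,0,0) value=6
Op 4: inc R0 by 5 -> R0=(11,0,0) value=11
Op 5: merge R1<->R0 -> R1=(11,0,0) R0=(11,0,0)
Op 6: inc R2 by 1 -> R2=(0,0,1) value=1
Op 7: inc R0 by 5 -> R0=(16,0,0) value=16
Op 8: inc R0 by 5 -> R0=(21,0,0) value=21
Op 9: inc R2 by 5 -> R2=(0,0,6) value=6
Op 10: merge R2<->R1 -> R2=(11,0,6) R1=(11,0,6)
Op 11: inc R2 by 2 -> R2=(11,0,8) value=19
Op 12: merge R0<->R2 -> R0=(21,0,8) R2=(21,0,8)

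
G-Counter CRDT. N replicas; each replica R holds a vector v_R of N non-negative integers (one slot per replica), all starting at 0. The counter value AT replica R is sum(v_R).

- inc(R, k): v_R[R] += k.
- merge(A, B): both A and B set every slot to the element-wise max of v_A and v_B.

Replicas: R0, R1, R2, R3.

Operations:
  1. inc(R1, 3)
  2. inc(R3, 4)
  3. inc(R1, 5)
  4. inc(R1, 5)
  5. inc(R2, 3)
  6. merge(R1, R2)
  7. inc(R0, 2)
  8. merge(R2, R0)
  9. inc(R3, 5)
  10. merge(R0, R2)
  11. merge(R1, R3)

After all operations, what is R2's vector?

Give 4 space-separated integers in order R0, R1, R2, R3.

Op 1: inc R1 by 3 -> R1=(0,3,0,0) value=3
Op 2: inc R3 by 4 -> R3=(0,0,0,4) value=4
Op 3: inc R1 by 5 -> R1=(0,8,0,0) value=8
Op 4: inc R1 by 5 -> R1=(0,13,0,0) value=13
Op 5: inc R2 by 3 -> R2=(0,0,3,0) value=3
Op 6: merge R1<->R2 -> R1=(0,13,3,0) R2=(0,13,3,0)
Op 7: inc R0 by 2 -> R0=(2,0,0,0) value=2
Op 8: merge R2<->R0 -> R2=(2,13,3,0) R0=(2,13,3,0)
Op 9: inc R3 by 5 -> R3=(0,0,0,9) value=9
Op 10: merge R0<->R2 -> R0=(2,13,3,0) R2=(2,13,3,0)
Op 11: merge R1<->R3 -> R1=(0,13,3,9) R3=(0,13,3,9)

Answer: 2 13 3 0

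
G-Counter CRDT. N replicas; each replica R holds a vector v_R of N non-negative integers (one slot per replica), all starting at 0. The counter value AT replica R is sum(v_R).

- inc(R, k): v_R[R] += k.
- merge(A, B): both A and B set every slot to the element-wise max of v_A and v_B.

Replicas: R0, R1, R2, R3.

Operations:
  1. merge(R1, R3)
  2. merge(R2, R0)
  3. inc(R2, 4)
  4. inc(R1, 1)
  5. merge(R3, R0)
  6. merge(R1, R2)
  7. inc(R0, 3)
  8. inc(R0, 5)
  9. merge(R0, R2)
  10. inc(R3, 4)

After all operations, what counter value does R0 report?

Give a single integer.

Op 1: merge R1<->R3 -> R1=(0,0,0,0) R3=(0,0,0,0)
Op 2: merge R2<->R0 -> R2=(0,0,0,0) R0=(0,0,0,0)
Op 3: inc R2 by 4 -> R2=(0,0,4,0) value=4
Op 4: inc R1 by 1 -> R1=(0,1,0,0) value=1
Op 5: merge R3<->R0 -> R3=(0,0,0,0) R0=(0,0,0,0)
Op 6: merge R1<->R2 -> R1=(0,1,4,0) R2=(0,1,4,0)
Op 7: inc R0 by 3 -> R0=(3,0,0,0) value=3
Op 8: inc R0 by 5 -> R0=(8,0,0,0) value=8
Op 9: merge R0<->R2 -> R0=(8,1,4,0) R2=(8,1,4,0)
Op 10: inc R3 by 4 -> R3=(0,0,0,4) value=4

Answer: 13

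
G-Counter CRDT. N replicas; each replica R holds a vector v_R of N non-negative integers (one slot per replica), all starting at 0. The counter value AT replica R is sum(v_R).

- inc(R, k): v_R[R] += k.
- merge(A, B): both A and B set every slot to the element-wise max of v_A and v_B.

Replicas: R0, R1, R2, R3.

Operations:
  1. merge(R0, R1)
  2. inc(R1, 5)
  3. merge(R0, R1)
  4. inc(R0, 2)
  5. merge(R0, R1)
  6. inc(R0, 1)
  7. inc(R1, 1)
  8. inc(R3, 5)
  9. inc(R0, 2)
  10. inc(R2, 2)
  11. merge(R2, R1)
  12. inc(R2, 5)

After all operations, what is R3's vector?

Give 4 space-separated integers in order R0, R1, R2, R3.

Answer: 0 0 0 5

Derivation:
Op 1: merge R0<->R1 -> R0=(0,0,0,0) R1=(0,0,0,0)
Op 2: inc R1 by 5 -> R1=(0,5,0,0) value=5
Op 3: merge R0<->R1 -> R0=(0,5,0,0) R1=(0,5,0,0)
Op 4: inc R0 by 2 -> R0=(2,5,0,0) value=7
Op 5: merge R0<->R1 -> R0=(2,5,0,0) R1=(2,5,0,0)
Op 6: inc R0 by 1 -> R0=(3,5,0,0) value=8
Op 7: inc R1 by 1 -> R1=(2,6,0,0) value=8
Op 8: inc R3 by 5 -> R3=(0,0,0,5) value=5
Op 9: inc R0 by 2 -> R0=(5,5,0,0) value=10
Op 10: inc R2 by 2 -> R2=(0,0,2,0) value=2
Op 11: merge R2<->R1 -> R2=(2,6,2,0) R1=(2,6,2,0)
Op 12: inc R2 by 5 -> R2=(2,6,7,0) value=15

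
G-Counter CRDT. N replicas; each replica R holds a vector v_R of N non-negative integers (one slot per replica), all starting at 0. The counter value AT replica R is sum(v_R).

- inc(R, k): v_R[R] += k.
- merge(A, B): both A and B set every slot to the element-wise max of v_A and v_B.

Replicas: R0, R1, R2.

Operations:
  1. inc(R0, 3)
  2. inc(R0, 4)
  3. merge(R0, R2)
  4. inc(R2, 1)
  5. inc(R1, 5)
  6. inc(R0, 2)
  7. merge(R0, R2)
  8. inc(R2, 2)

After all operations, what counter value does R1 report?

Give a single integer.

Op 1: inc R0 by 3 -> R0=(3,0,0) value=3
Op 2: inc R0 by 4 -> R0=(7,0,0) value=7
Op 3: merge R0<->R2 -> R0=(7,0,0) R2=(7,0,0)
Op 4: inc R2 by 1 -> R2=(7,0,1) value=8
Op 5: inc R1 by 5 -> R1=(0,5,0) value=5
Op 6: inc R0 by 2 -> R0=(9,0,0) value=9
Op 7: merge R0<->R2 -> R0=(9,0,1) R2=(9,0,1)
Op 8: inc R2 by 2 -> R2=(9,0,3) value=12

Answer: 5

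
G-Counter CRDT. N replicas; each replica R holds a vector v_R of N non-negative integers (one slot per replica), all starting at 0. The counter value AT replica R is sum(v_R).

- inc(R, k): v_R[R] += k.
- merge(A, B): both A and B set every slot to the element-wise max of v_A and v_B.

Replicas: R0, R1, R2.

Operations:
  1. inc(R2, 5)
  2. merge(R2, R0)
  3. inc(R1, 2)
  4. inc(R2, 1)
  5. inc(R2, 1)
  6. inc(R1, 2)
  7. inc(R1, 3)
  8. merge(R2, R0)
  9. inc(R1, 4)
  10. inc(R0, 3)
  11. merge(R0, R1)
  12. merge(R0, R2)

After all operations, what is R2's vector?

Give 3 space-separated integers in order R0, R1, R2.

Answer: 3 11 7

Derivation:
Op 1: inc R2 by 5 -> R2=(0,0,5) value=5
Op 2: merge R2<->R0 -> R2=(0,0,5) R0=(0,0,5)
Op 3: inc R1 by 2 -> R1=(0,2,0) value=2
Op 4: inc R2 by 1 -> R2=(0,0,6) value=6
Op 5: inc R2 by 1 -> R2=(0,0,7) value=7
Op 6: inc R1 by 2 -> R1=(0,4,0) value=4
Op 7: inc R1 by 3 -> R1=(0,7,0) value=7
Op 8: merge R2<->R0 -> R2=(0,0,7) R0=(0,0,7)
Op 9: inc R1 by 4 -> R1=(0,11,0) value=11
Op 10: inc R0 by 3 -> R0=(3,0,7) value=10
Op 11: merge R0<->R1 -> R0=(3,11,7) R1=(3,11,7)
Op 12: merge R0<->R2 -> R0=(3,11,7) R2=(3,11,7)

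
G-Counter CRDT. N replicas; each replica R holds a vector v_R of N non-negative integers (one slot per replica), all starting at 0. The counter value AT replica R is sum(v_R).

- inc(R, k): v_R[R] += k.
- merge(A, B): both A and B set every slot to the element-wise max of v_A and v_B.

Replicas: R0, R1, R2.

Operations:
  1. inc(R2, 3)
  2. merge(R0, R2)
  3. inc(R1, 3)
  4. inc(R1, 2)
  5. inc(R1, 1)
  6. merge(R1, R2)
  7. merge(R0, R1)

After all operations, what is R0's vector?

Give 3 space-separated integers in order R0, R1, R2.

Answer: 0 6 3

Derivation:
Op 1: inc R2 by 3 -> R2=(0,0,3) value=3
Op 2: merge R0<->R2 -> R0=(0,0,3) R2=(0,0,3)
Op 3: inc R1 by 3 -> R1=(0,3,0) value=3
Op 4: inc R1 by 2 -> R1=(0,5,0) value=5
Op 5: inc R1 by 1 -> R1=(0,6,0) value=6
Op 6: merge R1<->R2 -> R1=(0,6,3) R2=(0,6,3)
Op 7: merge R0<->R1 -> R0=(0,6,3) R1=(0,6,3)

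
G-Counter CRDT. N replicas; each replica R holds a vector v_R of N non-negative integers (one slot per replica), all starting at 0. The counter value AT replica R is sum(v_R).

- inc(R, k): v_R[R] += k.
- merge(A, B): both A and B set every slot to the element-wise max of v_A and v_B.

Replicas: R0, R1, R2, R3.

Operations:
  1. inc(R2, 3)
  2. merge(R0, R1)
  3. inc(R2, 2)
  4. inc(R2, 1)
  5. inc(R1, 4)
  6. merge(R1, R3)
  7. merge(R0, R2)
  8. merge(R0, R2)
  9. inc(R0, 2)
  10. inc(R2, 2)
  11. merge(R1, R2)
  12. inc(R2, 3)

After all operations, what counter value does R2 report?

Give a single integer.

Answer: 15

Derivation:
Op 1: inc R2 by 3 -> R2=(0,0,3,0) value=3
Op 2: merge R0<->R1 -> R0=(0,0,0,0) R1=(0,0,0,0)
Op 3: inc R2 by 2 -> R2=(0,0,5,0) value=5
Op 4: inc R2 by 1 -> R2=(0,0,6,0) value=6
Op 5: inc R1 by 4 -> R1=(0,4,0,0) value=4
Op 6: merge R1<->R3 -> R1=(0,4,0,0) R3=(0,4,0,0)
Op 7: merge R0<->R2 -> R0=(0,0,6,0) R2=(0,0,6,0)
Op 8: merge R0<->R2 -> R0=(0,0,6,0) R2=(0,0,6,0)
Op 9: inc R0 by 2 -> R0=(2,0,6,0) value=8
Op 10: inc R2 by 2 -> R2=(0,0,8,0) value=8
Op 11: merge R1<->R2 -> R1=(0,4,8,0) R2=(0,4,8,0)
Op 12: inc R2 by 3 -> R2=(0,4,11,0) value=15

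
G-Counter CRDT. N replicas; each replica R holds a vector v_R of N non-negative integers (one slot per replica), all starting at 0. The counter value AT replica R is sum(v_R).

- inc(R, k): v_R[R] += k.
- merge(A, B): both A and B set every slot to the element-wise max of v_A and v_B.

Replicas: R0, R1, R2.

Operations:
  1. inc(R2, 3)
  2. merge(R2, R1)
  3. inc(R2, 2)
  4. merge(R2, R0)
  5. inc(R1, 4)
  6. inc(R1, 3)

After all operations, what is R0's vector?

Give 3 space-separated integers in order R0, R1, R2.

Op 1: inc R2 by 3 -> R2=(0,0,3) value=3
Op 2: merge R2<->R1 -> R2=(0,0,3) R1=(0,0,3)
Op 3: inc R2 by 2 -> R2=(0,0,5) value=5
Op 4: merge R2<->R0 -> R2=(0,0,5) R0=(0,0,5)
Op 5: inc R1 by 4 -> R1=(0,4,3) value=7
Op 6: inc R1 by 3 -> R1=(0,7,3) value=10

Answer: 0 0 5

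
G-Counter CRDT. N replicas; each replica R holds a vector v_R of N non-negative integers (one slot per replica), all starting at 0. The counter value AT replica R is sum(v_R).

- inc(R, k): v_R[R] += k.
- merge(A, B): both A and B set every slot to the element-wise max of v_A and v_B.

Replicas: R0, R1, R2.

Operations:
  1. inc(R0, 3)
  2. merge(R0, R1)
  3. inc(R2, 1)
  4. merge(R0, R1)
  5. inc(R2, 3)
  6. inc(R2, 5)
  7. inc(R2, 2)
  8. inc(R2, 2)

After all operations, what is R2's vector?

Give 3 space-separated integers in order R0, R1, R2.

Op 1: inc R0 by 3 -> R0=(3,0,0) value=3
Op 2: merge R0<->R1 -> R0=(3,0,0) R1=(3,0,0)
Op 3: inc R2 by 1 -> R2=(0,0,1) value=1
Op 4: merge R0<->R1 -> R0=(3,0,0) R1=(3,0,0)
Op 5: inc R2 by 3 -> R2=(0,0,4) value=4
Op 6: inc R2 by 5 -> R2=(0,0,9) value=9
Op 7: inc R2 by 2 -> R2=(0,0,11) value=11
Op 8: inc R2 by 2 -> R2=(0,0,13) value=13

Answer: 0 0 13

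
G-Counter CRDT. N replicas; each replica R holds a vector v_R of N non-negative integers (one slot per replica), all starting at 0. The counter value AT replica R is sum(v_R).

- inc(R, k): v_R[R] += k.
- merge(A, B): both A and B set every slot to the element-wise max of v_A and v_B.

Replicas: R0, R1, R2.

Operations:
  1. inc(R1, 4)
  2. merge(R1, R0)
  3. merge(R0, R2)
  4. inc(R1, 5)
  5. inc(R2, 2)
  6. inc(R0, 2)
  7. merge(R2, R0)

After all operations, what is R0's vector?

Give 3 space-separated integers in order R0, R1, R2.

Op 1: inc R1 by 4 -> R1=(0,4,0) value=4
Op 2: merge R1<->R0 -> R1=(0,4,0) R0=(0,4,0)
Op 3: merge R0<->R2 -> R0=(0,4,0) R2=(0,4,0)
Op 4: inc R1 by 5 -> R1=(0,9,0) value=9
Op 5: inc R2 by 2 -> R2=(0,4,2) value=6
Op 6: inc R0 by 2 -> R0=(2,4,0) value=6
Op 7: merge R2<->R0 -> R2=(2,4,2) R0=(2,4,2)

Answer: 2 4 2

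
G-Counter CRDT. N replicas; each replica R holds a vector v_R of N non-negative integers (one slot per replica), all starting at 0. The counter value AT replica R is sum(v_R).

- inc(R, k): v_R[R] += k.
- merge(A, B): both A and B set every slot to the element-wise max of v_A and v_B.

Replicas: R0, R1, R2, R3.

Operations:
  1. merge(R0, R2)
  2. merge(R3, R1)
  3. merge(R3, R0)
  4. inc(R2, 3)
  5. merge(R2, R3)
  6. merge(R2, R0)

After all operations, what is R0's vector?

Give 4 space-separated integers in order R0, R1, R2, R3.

Op 1: merge R0<->R2 -> R0=(0,0,0,0) R2=(0,0,0,0)
Op 2: merge R3<->R1 -> R3=(0,0,0,0) R1=(0,0,0,0)
Op 3: merge R3<->R0 -> R3=(0,0,0,0) R0=(0,0,0,0)
Op 4: inc R2 by 3 -> R2=(0,0,3,0) value=3
Op 5: merge R2<->R3 -> R2=(0,0,3,0) R3=(0,0,3,0)
Op 6: merge R2<->R0 -> R2=(0,0,3,0) R0=(0,0,3,0)

Answer: 0 0 3 0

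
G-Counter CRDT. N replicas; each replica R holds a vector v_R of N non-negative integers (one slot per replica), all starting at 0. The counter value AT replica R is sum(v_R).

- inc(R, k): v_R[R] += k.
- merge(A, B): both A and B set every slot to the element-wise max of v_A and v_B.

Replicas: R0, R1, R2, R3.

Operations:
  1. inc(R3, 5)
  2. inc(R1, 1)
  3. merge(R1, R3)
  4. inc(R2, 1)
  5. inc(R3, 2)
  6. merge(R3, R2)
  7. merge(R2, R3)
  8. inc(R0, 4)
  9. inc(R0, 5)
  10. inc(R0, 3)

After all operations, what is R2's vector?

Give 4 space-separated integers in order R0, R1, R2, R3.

Answer: 0 1 1 7

Derivation:
Op 1: inc R3 by 5 -> R3=(0,0,0,5) value=5
Op 2: inc R1 by 1 -> R1=(0,1,0,0) value=1
Op 3: merge R1<->R3 -> R1=(0,1,0,5) R3=(0,1,0,5)
Op 4: inc R2 by 1 -> R2=(0,0,1,0) value=1
Op 5: inc R3 by 2 -> R3=(0,1,0,7) value=8
Op 6: merge R3<->R2 -> R3=(0,1,1,7) R2=(0,1,1,7)
Op 7: merge R2<->R3 -> R2=(0,1,1,7) R3=(0,1,1,7)
Op 8: inc R0 by 4 -> R0=(4,0,0,0) value=4
Op 9: inc R0 by 5 -> R0=(9,0,0,0) value=9
Op 10: inc R0 by 3 -> R0=(12,0,0,0) value=12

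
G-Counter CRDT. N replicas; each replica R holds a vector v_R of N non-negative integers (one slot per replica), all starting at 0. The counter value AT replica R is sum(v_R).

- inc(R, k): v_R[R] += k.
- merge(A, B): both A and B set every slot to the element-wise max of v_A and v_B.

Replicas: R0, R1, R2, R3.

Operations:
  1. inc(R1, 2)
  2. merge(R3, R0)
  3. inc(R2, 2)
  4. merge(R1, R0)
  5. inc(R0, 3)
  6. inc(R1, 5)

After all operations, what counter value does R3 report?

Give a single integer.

Answer: 0

Derivation:
Op 1: inc R1 by 2 -> R1=(0,2,0,0) value=2
Op 2: merge R3<->R0 -> R3=(0,0,0,0) R0=(0,0,0,0)
Op 3: inc R2 by 2 -> R2=(0,0,2,0) value=2
Op 4: merge R1<->R0 -> R1=(0,2,0,0) R0=(0,2,0,0)
Op 5: inc R0 by 3 -> R0=(3,2,0,0) value=5
Op 6: inc R1 by 5 -> R1=(0,7,0,0) value=7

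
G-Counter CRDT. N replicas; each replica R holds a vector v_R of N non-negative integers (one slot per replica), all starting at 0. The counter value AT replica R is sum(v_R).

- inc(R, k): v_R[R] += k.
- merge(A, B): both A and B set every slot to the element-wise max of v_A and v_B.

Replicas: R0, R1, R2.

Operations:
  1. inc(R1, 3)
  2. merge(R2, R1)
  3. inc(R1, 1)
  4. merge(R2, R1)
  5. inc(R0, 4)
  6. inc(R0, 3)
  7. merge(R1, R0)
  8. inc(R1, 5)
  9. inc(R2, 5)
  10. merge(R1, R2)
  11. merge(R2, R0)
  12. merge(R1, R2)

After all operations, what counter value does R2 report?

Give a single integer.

Op 1: inc R1 by 3 -> R1=(0,3,0) value=3
Op 2: merge R2<->R1 -> R2=(0,3,0) R1=(0,3,0)
Op 3: inc R1 by 1 -> R1=(0,4,0) value=4
Op 4: merge R2<->R1 -> R2=(0,4,0) R1=(0,4,0)
Op 5: inc R0 by 4 -> R0=(4,0,0) value=4
Op 6: inc R0 by 3 -> R0=(7,0,0) value=7
Op 7: merge R1<->R0 -> R1=(7,4,0) R0=(7,4,0)
Op 8: inc R1 by 5 -> R1=(7,9,0) value=16
Op 9: inc R2 by 5 -> R2=(0,4,5) value=9
Op 10: merge R1<->R2 -> R1=(7,9,5) R2=(7,9,5)
Op 11: merge R2<->R0 -> R2=(7,9,5) R0=(7,9,5)
Op 12: merge R1<->R2 -> R1=(7,9,5) R2=(7,9,5)

Answer: 21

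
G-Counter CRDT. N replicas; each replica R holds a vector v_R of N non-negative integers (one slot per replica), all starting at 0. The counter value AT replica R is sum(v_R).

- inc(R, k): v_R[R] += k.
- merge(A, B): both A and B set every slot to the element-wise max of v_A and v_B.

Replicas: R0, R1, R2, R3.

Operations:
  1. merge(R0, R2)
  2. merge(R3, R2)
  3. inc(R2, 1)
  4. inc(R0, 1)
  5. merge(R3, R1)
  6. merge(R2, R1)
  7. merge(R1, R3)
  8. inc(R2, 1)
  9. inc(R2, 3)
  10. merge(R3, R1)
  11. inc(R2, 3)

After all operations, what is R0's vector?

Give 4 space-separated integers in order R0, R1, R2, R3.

Op 1: merge R0<->R2 -> R0=(0,0,0,0) R2=(0,0,0,0)
Op 2: merge R3<->R2 -> R3=(0,0,0,0) R2=(0,0,0,0)
Op 3: inc R2 by 1 -> R2=(0,0,1,0) value=1
Op 4: inc R0 by 1 -> R0=(1,0,0,0) value=1
Op 5: merge R3<->R1 -> R3=(0,0,0,0) R1=(0,0,0,0)
Op 6: merge R2<->R1 -> R2=(0,0,1,0) R1=(0,0,1,0)
Op 7: merge R1<->R3 -> R1=(0,0,1,0) R3=(0,0,1,0)
Op 8: inc R2 by 1 -> R2=(0,0,2,0) value=2
Op 9: inc R2 by 3 -> R2=(0,0,5,0) value=5
Op 10: merge R3<->R1 -> R3=(0,0,1,0) R1=(0,0,1,0)
Op 11: inc R2 by 3 -> R2=(0,0,8,0) value=8

Answer: 1 0 0 0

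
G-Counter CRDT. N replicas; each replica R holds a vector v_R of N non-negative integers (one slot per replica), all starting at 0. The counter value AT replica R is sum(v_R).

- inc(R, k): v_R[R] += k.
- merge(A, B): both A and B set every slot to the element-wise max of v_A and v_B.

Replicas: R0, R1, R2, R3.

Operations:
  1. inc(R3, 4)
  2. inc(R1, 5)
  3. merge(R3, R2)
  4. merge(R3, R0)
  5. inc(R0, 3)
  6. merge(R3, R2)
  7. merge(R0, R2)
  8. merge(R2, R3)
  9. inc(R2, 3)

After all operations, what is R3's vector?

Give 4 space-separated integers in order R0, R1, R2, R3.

Op 1: inc R3 by 4 -> R3=(0,0,0,4) value=4
Op 2: inc R1 by 5 -> R1=(0,5,0,0) value=5
Op 3: merge R3<->R2 -> R3=(0,0,0,4) R2=(0,0,0,4)
Op 4: merge R3<->R0 -> R3=(0,0,0,4) R0=(0,0,0,4)
Op 5: inc R0 by 3 -> R0=(3,0,0,4) value=7
Op 6: merge R3<->R2 -> R3=(0,0,0,4) R2=(0,0,0,4)
Op 7: merge R0<->R2 -> R0=(3,0,0,4) R2=(3,0,0,4)
Op 8: merge R2<->R3 -> R2=(3,0,0,4) R3=(3,0,0,4)
Op 9: inc R2 by 3 -> R2=(3,0,3,4) value=10

Answer: 3 0 0 4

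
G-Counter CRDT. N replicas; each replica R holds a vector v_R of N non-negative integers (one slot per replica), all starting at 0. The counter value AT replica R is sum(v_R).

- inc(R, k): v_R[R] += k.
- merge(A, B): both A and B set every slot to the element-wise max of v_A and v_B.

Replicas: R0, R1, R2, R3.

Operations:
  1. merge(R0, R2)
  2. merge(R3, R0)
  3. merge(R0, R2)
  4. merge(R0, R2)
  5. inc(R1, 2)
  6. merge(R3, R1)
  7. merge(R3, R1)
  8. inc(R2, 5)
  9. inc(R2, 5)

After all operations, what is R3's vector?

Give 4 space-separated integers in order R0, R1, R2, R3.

Answer: 0 2 0 0

Derivation:
Op 1: merge R0<->R2 -> R0=(0,0,0,0) R2=(0,0,0,0)
Op 2: merge R3<->R0 -> R3=(0,0,0,0) R0=(0,0,0,0)
Op 3: merge R0<->R2 -> R0=(0,0,0,0) R2=(0,0,0,0)
Op 4: merge R0<->R2 -> R0=(0,0,0,0) R2=(0,0,0,0)
Op 5: inc R1 by 2 -> R1=(0,2,0,0) value=2
Op 6: merge R3<->R1 -> R3=(0,2,0,0) R1=(0,2,0,0)
Op 7: merge R3<->R1 -> R3=(0,2,0,0) R1=(0,2,0,0)
Op 8: inc R2 by 5 -> R2=(0,0,5,0) value=5
Op 9: inc R2 by 5 -> R2=(0,0,10,0) value=10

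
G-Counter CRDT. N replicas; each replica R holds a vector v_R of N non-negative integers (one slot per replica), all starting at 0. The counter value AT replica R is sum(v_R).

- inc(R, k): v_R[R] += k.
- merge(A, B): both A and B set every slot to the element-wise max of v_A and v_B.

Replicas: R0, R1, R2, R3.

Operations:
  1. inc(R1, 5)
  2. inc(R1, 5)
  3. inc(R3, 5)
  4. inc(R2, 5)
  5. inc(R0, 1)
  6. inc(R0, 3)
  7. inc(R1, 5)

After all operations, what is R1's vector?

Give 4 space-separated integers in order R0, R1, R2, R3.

Answer: 0 15 0 0

Derivation:
Op 1: inc R1 by 5 -> R1=(0,5,0,0) value=5
Op 2: inc R1 by 5 -> R1=(0,10,0,0) value=10
Op 3: inc R3 by 5 -> R3=(0,0,0,5) value=5
Op 4: inc R2 by 5 -> R2=(0,0,5,0) value=5
Op 5: inc R0 by 1 -> R0=(1,0,0,0) value=1
Op 6: inc R0 by 3 -> R0=(4,0,0,0) value=4
Op 7: inc R1 by 5 -> R1=(0,15,0,0) value=15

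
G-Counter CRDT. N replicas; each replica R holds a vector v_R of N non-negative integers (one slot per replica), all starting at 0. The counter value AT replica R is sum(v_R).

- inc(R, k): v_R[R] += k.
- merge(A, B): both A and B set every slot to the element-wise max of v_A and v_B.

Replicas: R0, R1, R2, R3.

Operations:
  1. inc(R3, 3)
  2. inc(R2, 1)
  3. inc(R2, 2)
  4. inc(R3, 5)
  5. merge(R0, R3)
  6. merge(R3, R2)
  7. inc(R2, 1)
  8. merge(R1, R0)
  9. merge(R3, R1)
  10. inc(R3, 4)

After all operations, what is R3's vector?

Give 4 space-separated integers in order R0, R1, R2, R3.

Op 1: inc R3 by 3 -> R3=(0,0,0,3) value=3
Op 2: inc R2 by 1 -> R2=(0,0,1,0) value=1
Op 3: inc R2 by 2 -> R2=(0,0,3,0) value=3
Op 4: inc R3 by 5 -> R3=(0,0,0,8) value=8
Op 5: merge R0<->R3 -> R0=(0,0,0,8) R3=(0,0,0,8)
Op 6: merge R3<->R2 -> R3=(0,0,3,8) R2=(0,0,3,8)
Op 7: inc R2 by 1 -> R2=(0,0,4,8) value=12
Op 8: merge R1<->R0 -> R1=(0,0,0,8) R0=(0,0,0,8)
Op 9: merge R3<->R1 -> R3=(0,0,3,8) R1=(0,0,3,8)
Op 10: inc R3 by 4 -> R3=(0,0,3,12) value=15

Answer: 0 0 3 12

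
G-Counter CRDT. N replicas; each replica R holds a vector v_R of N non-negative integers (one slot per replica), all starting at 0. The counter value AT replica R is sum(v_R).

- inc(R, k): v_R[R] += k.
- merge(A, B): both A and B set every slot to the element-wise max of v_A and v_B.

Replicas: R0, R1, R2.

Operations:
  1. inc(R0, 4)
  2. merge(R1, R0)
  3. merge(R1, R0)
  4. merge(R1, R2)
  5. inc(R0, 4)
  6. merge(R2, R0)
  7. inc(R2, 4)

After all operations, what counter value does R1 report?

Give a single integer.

Op 1: inc R0 by 4 -> R0=(4,0,0) value=4
Op 2: merge R1<->R0 -> R1=(4,0,0) R0=(4,0,0)
Op 3: merge R1<->R0 -> R1=(4,0,0) R0=(4,0,0)
Op 4: merge R1<->R2 -> R1=(4,0,0) R2=(4,0,0)
Op 5: inc R0 by 4 -> R0=(8,0,0) value=8
Op 6: merge R2<->R0 -> R2=(8,0,0) R0=(8,0,0)
Op 7: inc R2 by 4 -> R2=(8,0,4) value=12

Answer: 4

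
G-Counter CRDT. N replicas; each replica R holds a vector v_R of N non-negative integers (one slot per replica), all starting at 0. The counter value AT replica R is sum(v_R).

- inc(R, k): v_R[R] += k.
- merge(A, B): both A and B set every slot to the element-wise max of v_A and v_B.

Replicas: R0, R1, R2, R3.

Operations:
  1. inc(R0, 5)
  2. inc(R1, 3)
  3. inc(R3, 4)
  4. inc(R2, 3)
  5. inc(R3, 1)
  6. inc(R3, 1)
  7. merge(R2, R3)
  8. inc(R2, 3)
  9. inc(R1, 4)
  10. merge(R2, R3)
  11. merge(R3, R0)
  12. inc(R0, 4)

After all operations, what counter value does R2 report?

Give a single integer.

Answer: 12

Derivation:
Op 1: inc R0 by 5 -> R0=(5,0,0,0) value=5
Op 2: inc R1 by 3 -> R1=(0,3,0,0) value=3
Op 3: inc R3 by 4 -> R3=(0,0,0,4) value=4
Op 4: inc R2 by 3 -> R2=(0,0,3,0) value=3
Op 5: inc R3 by 1 -> R3=(0,0,0,5) value=5
Op 6: inc R3 by 1 -> R3=(0,0,0,6) value=6
Op 7: merge R2<->R3 -> R2=(0,0,3,6) R3=(0,0,3,6)
Op 8: inc R2 by 3 -> R2=(0,0,6,6) value=12
Op 9: inc R1 by 4 -> R1=(0,7,0,0) value=7
Op 10: merge R2<->R3 -> R2=(0,0,6,6) R3=(0,0,6,6)
Op 11: merge R3<->R0 -> R3=(5,0,6,6) R0=(5,0,6,6)
Op 12: inc R0 by 4 -> R0=(9,0,6,6) value=21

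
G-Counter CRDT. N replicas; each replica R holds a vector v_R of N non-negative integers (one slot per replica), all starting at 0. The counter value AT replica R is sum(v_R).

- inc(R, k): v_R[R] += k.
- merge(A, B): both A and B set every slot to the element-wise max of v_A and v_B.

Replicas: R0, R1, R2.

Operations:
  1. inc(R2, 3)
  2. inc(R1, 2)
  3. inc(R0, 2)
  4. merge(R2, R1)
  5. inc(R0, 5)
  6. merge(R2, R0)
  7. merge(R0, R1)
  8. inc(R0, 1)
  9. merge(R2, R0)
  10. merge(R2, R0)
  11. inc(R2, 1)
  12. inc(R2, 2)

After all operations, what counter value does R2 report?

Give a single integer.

Op 1: inc R2 by 3 -> R2=(0,0,3) value=3
Op 2: inc R1 by 2 -> R1=(0,2,0) value=2
Op 3: inc R0 by 2 -> R0=(2,0,0) value=2
Op 4: merge R2<->R1 -> R2=(0,2,3) R1=(0,2,3)
Op 5: inc R0 by 5 -> R0=(7,0,0) value=7
Op 6: merge R2<->R0 -> R2=(7,2,3) R0=(7,2,3)
Op 7: merge R0<->R1 -> R0=(7,2,3) R1=(7,2,3)
Op 8: inc R0 by 1 -> R0=(8,2,3) value=13
Op 9: merge R2<->R0 -> R2=(8,2,3) R0=(8,2,3)
Op 10: merge R2<->R0 -> R2=(8,2,3) R0=(8,2,3)
Op 11: inc R2 by 1 -> R2=(8,2,4) value=14
Op 12: inc R2 by 2 -> R2=(8,2,6) value=16

Answer: 16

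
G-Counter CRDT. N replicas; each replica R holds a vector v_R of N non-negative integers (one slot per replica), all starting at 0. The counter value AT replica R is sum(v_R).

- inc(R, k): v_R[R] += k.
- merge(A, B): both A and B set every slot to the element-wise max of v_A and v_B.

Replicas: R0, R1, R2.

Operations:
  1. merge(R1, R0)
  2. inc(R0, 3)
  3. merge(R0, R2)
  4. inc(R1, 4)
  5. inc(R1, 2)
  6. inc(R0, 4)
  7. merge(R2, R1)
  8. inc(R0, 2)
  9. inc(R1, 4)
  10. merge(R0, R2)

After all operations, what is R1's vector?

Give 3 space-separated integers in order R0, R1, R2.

Answer: 3 10 0

Derivation:
Op 1: merge R1<->R0 -> R1=(0,0,0) R0=(0,0,0)
Op 2: inc R0 by 3 -> R0=(3,0,0) value=3
Op 3: merge R0<->R2 -> R0=(3,0,0) R2=(3,0,0)
Op 4: inc R1 by 4 -> R1=(0,4,0) value=4
Op 5: inc R1 by 2 -> R1=(0,6,0) value=6
Op 6: inc R0 by 4 -> R0=(7,0,0) value=7
Op 7: merge R2<->R1 -> R2=(3,6,0) R1=(3,6,0)
Op 8: inc R0 by 2 -> R0=(9,0,0) value=9
Op 9: inc R1 by 4 -> R1=(3,10,0) value=13
Op 10: merge R0<->R2 -> R0=(9,6,0) R2=(9,6,0)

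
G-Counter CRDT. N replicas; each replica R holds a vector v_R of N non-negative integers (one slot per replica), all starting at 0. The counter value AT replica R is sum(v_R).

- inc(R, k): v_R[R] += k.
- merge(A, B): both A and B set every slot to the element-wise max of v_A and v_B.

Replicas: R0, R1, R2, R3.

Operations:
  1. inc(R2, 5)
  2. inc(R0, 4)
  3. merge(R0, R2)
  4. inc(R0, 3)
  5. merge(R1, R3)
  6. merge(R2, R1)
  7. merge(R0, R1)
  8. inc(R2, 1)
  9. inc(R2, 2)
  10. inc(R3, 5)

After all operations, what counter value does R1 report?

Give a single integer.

Op 1: inc R2 by 5 -> R2=(0,0,5,0) value=5
Op 2: inc R0 by 4 -> R0=(4,0,0,0) value=4
Op 3: merge R0<->R2 -> R0=(4,0,5,0) R2=(4,0,5,0)
Op 4: inc R0 by 3 -> R0=(7,0,5,0) value=12
Op 5: merge R1<->R3 -> R1=(0,0,0,0) R3=(0,0,0,0)
Op 6: merge R2<->R1 -> R2=(4,0,5,0) R1=(4,0,5,0)
Op 7: merge R0<->R1 -> R0=(7,0,5,0) R1=(7,0,5,0)
Op 8: inc R2 by 1 -> R2=(4,0,6,0) value=10
Op 9: inc R2 by 2 -> R2=(4,0,8,0) value=12
Op 10: inc R3 by 5 -> R3=(0,0,0,5) value=5

Answer: 12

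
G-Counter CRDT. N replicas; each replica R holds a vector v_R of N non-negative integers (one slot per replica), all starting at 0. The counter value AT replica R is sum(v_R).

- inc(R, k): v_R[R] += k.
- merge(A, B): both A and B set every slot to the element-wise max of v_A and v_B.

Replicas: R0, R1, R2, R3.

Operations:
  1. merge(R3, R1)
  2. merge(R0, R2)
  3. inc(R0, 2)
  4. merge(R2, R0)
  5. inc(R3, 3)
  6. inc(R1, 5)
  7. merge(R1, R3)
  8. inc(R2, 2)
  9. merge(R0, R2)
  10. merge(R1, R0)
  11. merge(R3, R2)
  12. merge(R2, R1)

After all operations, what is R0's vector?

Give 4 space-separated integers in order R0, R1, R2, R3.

Answer: 2 5 2 3

Derivation:
Op 1: merge R3<->R1 -> R3=(0,0,0,0) R1=(0,0,0,0)
Op 2: merge R0<->R2 -> R0=(0,0,0,0) R2=(0,0,0,0)
Op 3: inc R0 by 2 -> R0=(2,0,0,0) value=2
Op 4: merge R2<->R0 -> R2=(2,0,0,0) R0=(2,0,0,0)
Op 5: inc R3 by 3 -> R3=(0,0,0,3) value=3
Op 6: inc R1 by 5 -> R1=(0,5,0,0) value=5
Op 7: merge R1<->R3 -> R1=(0,5,0,3) R3=(0,5,0,3)
Op 8: inc R2 by 2 -> R2=(2,0,2,0) value=4
Op 9: merge R0<->R2 -> R0=(2,0,2,0) R2=(2,0,2,0)
Op 10: merge R1<->R0 -> R1=(2,5,2,3) R0=(2,5,2,3)
Op 11: merge R3<->R2 -> R3=(2,5,2,3) R2=(2,5,2,3)
Op 12: merge R2<->R1 -> R2=(2,5,2,3) R1=(2,5,2,3)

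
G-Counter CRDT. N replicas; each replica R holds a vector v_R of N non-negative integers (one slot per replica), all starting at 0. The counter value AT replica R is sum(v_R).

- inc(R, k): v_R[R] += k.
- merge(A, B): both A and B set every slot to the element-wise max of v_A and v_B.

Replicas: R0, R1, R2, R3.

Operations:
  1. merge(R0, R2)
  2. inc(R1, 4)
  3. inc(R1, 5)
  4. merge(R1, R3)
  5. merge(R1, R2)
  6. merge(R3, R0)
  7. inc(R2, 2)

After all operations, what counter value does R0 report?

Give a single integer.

Op 1: merge R0<->R2 -> R0=(0,0,0,0) R2=(0,0,0,0)
Op 2: inc R1 by 4 -> R1=(0,4,0,0) value=4
Op 3: inc R1 by 5 -> R1=(0,9,0,0) value=9
Op 4: merge R1<->R3 -> R1=(0,9,0,0) R3=(0,9,0,0)
Op 5: merge R1<->R2 -> R1=(0,9,0,0) R2=(0,9,0,0)
Op 6: merge R3<->R0 -> R3=(0,9,0,0) R0=(0,9,0,0)
Op 7: inc R2 by 2 -> R2=(0,9,2,0) value=11

Answer: 9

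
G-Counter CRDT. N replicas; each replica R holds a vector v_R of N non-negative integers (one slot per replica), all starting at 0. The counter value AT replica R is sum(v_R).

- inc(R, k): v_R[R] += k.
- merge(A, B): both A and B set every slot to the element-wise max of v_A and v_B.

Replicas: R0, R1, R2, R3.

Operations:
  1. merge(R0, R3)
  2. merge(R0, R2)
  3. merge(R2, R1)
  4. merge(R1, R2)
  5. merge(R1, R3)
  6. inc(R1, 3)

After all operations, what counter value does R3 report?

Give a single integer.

Op 1: merge R0<->R3 -> R0=(0,0,0,0) R3=(0,0,0,0)
Op 2: merge R0<->R2 -> R0=(0,0,0,0) R2=(0,0,0,0)
Op 3: merge R2<->R1 -> R2=(0,0,0,0) R1=(0,0,0,0)
Op 4: merge R1<->R2 -> R1=(0,0,0,0) R2=(0,0,0,0)
Op 5: merge R1<->R3 -> R1=(0,0,0,0) R3=(0,0,0,0)
Op 6: inc R1 by 3 -> R1=(0,3,0,0) value=3

Answer: 0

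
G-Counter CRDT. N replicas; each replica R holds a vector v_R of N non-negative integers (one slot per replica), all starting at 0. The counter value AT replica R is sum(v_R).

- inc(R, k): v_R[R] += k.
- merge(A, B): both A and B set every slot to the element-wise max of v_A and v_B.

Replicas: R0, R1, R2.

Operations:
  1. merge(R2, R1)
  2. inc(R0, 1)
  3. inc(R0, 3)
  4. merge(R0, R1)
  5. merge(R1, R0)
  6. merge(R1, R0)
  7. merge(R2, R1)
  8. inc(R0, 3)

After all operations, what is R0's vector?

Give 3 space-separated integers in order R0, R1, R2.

Answer: 7 0 0

Derivation:
Op 1: merge R2<->R1 -> R2=(0,0,0) R1=(0,0,0)
Op 2: inc R0 by 1 -> R0=(1,0,0) value=1
Op 3: inc R0 by 3 -> R0=(4,0,0) value=4
Op 4: merge R0<->R1 -> R0=(4,0,0) R1=(4,0,0)
Op 5: merge R1<->R0 -> R1=(4,0,0) R0=(4,0,0)
Op 6: merge R1<->R0 -> R1=(4,0,0) R0=(4,0,0)
Op 7: merge R2<->R1 -> R2=(4,0,0) R1=(4,0,0)
Op 8: inc R0 by 3 -> R0=(7,0,0) value=7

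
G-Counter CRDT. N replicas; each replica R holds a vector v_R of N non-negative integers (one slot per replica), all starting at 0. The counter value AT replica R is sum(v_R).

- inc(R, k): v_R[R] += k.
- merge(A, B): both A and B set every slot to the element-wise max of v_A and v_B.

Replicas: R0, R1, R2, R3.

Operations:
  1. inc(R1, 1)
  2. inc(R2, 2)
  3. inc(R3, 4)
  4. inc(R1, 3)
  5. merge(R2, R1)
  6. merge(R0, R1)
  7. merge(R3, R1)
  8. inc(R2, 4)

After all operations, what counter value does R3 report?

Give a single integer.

Answer: 10

Derivation:
Op 1: inc R1 by 1 -> R1=(0,1,0,0) value=1
Op 2: inc R2 by 2 -> R2=(0,0,2,0) value=2
Op 3: inc R3 by 4 -> R3=(0,0,0,4) value=4
Op 4: inc R1 by 3 -> R1=(0,4,0,0) value=4
Op 5: merge R2<->R1 -> R2=(0,4,2,0) R1=(0,4,2,0)
Op 6: merge R0<->R1 -> R0=(0,4,2,0) R1=(0,4,2,0)
Op 7: merge R3<->R1 -> R3=(0,4,2,4) R1=(0,4,2,4)
Op 8: inc R2 by 4 -> R2=(0,4,6,0) value=10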